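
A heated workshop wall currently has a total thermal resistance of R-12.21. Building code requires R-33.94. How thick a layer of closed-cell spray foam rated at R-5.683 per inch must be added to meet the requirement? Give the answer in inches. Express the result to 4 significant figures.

3.824 in

ΔR = 33.94 − 12.21 = 21.73 ft²·°F·h/BTU
L = ΔR / (R/in) = 21.73/5.683 = 3.8237 in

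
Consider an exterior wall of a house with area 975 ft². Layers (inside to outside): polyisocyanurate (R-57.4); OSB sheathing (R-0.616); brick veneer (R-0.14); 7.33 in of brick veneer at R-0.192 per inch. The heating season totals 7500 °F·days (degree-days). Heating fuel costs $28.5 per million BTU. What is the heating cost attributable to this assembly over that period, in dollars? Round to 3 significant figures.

84.0 dollars

7.33 × 0.192 = 1.407
R_total = 57.4 + 0.616 + 0.14 + 1.407 = 59.56 ft²·°F·h/BTU
E = A × HDD × 24 / R = 975 × 7500 × 24 / 59.56 = 2946000 BTU
Cost = 2946000/10⁶ × 28.5 = $83.97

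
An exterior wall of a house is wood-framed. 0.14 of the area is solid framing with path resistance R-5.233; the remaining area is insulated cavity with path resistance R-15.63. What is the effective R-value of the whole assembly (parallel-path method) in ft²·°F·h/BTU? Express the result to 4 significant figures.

12.23 ft²·°F·h/BTU

U_eff = 0.86/15.63 + 0.14/5.233 = 0.055022 + 0.026753 = 0.081776
R_eff = 1/U_eff = 12.229 ft²·°F·h/BTU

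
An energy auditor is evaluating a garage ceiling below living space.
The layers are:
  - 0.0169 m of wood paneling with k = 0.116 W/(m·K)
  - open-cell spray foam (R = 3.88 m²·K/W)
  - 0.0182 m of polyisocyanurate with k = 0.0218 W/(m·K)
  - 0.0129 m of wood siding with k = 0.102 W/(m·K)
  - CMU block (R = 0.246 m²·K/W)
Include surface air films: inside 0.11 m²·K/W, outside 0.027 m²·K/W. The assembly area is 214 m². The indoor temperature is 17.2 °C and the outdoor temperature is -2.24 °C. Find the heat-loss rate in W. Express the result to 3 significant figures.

0.0169/0.116 = 0.1457
0.0182/0.0218 = 0.8349
0.0129/0.102 = 0.1265
R_total = 0.11 + 0.1457 + 3.88 + 0.8349 + 0.1265 + 0.246 + 0.027 = 5.37 m²·K/W
Q = A·ΔT/R = 214 × (17.2 − (-2.24)) / 5.37 = 774.7 W

775 W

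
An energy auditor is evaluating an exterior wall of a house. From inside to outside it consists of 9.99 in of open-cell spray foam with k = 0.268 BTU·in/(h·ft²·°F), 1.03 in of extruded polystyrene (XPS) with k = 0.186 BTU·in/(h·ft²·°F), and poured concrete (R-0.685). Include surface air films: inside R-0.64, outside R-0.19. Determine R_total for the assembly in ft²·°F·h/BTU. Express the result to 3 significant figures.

9.99/0.268 = 37.28
1.03/0.186 = 5.538
R_total = 0.64 + 37.28 + 5.538 + 0.685 + 0.19 = 44.33 ft²·°F·h/BTU

44.3 ft²·°F·h/BTU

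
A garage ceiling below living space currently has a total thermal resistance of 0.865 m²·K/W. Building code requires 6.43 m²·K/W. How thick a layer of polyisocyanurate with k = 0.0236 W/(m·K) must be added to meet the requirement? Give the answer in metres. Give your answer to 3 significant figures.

0.131 m

ΔR = 6.43 − 0.865 = 5.565 m²·K/W
L = ΔR × k = 5.565 × 0.0236 = 0.1313 m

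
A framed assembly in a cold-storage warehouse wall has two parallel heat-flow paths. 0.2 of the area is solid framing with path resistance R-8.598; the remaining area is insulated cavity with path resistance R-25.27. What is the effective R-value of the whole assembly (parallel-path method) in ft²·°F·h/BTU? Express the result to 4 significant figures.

U_eff = 0.8/25.27 + 0.2/8.598 = 0.031658 + 0.023261 = 0.054919
R_eff = 1/U_eff = 18.209 ft²·°F·h/BTU

18.21 ft²·°F·h/BTU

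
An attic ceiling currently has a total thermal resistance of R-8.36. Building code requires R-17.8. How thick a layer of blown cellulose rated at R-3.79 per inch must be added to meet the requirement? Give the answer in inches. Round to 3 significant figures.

ΔR = 17.8 − 8.36 = 9.44 ft²·°F·h/BTU
L = ΔR / (R/in) = 9.44/3.79 = 2.491 in

2.49 in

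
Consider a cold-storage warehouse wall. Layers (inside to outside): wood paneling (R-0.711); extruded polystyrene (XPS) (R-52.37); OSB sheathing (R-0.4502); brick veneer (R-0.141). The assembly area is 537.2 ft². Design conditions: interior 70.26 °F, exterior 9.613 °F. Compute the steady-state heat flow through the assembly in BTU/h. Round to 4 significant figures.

R_total = 0.711 + 52.37 + 0.4502 + 0.141 = 53.672 ft²·°F·h/BTU
Q = A·ΔT/R = 537.2 × (70.26 − 9.613) / 53.672 = 607.01 BTU/h

607.0 BTU/h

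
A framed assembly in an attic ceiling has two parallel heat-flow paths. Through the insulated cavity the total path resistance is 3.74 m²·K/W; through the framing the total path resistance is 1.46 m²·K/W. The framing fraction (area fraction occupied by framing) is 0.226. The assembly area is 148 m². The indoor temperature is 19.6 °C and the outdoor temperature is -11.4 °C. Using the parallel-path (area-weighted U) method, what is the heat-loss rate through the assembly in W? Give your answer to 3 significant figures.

U_eff = 0.774/3.74 + 0.226/1.46 = 0.207 + 0.1548 = 0.3617
R_eff = 1/U_eff = 2.764 m²·K/W
Q = 148 × (19.6 − (-11.4)) / 2.764 = 1660 W

1660 W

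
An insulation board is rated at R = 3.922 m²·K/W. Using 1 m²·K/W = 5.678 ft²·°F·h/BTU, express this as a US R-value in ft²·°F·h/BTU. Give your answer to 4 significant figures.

22.27 ft²·°F·h/BTU

R_US = 3.922 × 5.678 = 22.269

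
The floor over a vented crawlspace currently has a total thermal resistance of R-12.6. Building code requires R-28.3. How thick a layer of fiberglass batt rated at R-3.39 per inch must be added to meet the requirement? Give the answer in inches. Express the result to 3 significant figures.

ΔR = 28.3 − 12.6 = 15.7 ft²·°F·h/BTU
L = ΔR / (R/in) = 15.7/3.39 = 4.631 in

4.63 in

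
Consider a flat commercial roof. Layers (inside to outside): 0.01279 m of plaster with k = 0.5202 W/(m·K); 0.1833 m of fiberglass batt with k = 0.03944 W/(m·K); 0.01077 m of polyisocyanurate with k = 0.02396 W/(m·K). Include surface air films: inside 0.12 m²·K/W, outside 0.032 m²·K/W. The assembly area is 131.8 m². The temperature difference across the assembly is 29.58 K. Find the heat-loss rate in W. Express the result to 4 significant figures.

0.01279/0.5202 = 0.024587
0.1833/0.03944 = 4.6476
0.01077/0.02396 = 0.4495
R_total = 0.12 + 0.024587 + 4.6476 + 0.4495 + 0.032 = 5.2737 m²·K/W
Q = A·ΔT/R = 131.8 × 29.58 / 5.2737 = 739.27 W

739.3 W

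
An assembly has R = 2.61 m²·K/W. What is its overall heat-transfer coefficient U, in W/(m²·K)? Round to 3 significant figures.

0.383 W/(m²·K)

U = 1/R = 1/2.61 = 0.3831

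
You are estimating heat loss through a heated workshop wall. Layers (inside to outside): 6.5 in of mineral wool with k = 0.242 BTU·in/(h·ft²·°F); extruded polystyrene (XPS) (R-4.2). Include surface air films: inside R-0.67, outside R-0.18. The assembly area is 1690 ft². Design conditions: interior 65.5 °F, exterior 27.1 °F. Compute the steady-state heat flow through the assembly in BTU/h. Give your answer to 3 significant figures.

2030 BTU/h

6.5/0.242 = 26.86
R_total = 0.67 + 26.86 + 4.2 + 0.18 = 31.91 ft²·°F·h/BTU
Q = A·ΔT/R = 1690 × (65.5 − 27.1) / 31.91 = 2034 BTU/h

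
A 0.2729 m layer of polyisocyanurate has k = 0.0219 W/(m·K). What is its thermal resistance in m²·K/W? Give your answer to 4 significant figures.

12.46 m²·K/W

R = L/k = 0.2729/0.0219 = 12.461 m²·K/W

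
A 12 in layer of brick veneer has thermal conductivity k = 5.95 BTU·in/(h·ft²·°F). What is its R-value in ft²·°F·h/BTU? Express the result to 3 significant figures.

R = L/k = 12/5.95 = 2.017 ft²·°F·h/BTU

2.02 ft²·°F·h/BTU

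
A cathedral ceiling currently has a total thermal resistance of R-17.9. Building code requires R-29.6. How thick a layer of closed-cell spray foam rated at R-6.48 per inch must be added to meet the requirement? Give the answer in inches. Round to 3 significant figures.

ΔR = 29.6 − 17.9 = 11.7 ft²·°F·h/BTU
L = ΔR / (R/in) = 11.7/6.48 = 1.806 in

1.81 in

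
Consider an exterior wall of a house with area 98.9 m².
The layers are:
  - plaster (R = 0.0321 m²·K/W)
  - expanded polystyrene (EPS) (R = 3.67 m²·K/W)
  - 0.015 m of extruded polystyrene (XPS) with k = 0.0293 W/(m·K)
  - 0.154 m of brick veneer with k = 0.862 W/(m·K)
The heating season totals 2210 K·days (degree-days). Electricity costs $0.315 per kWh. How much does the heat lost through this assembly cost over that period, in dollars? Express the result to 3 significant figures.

0.015/0.0293 = 0.5119
0.154/0.862 = 0.1787
R_total = 0.0321 + 3.67 + 0.5119 + 0.1787 = 4.393 m²·K/W
E = A × HDD × 24 / R / 1000 = 98.9 × 2210 × 24 / 4.393 / 1000 = 1194 kWh
Cost = 1194 × 0.315 = $376.2

376 dollars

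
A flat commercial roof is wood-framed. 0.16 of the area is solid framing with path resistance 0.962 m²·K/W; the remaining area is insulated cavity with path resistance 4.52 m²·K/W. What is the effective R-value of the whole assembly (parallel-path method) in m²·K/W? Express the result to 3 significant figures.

U_eff = 0.84/4.52 + 0.16/0.962 = 0.1858 + 0.1663 = 0.3522
R_eff = 1/U_eff = 2.84 m²·K/W

2.84 m²·K/W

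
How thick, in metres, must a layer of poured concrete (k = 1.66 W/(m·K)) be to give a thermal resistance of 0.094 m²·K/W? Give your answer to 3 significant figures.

L = R·k = 0.094 × 1.66 = 0.156 m

0.156 m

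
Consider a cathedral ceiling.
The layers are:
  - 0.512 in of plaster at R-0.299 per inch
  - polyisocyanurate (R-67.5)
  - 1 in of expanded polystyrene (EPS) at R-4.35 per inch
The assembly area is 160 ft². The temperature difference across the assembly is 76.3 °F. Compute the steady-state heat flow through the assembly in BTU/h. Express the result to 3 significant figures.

0.512 × 0.299 = 0.1531
1 × 4.35 = 4.35
R_total = 0.1531 + 67.5 + 4.35 = 72 ft²·°F·h/BTU
Q = A·ΔT/R = 160 × 76.3 / 72 = 169.5 BTU/h

170 BTU/h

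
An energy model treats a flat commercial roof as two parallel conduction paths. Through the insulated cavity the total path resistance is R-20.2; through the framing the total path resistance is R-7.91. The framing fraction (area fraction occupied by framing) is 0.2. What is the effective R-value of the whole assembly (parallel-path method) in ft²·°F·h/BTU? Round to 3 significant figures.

U_eff = 0.8/20.2 + 0.2/7.91 = 0.0396 + 0.02528 = 0.06489
R_eff = 1/U_eff = 15.41 ft²·°F·h/BTU

15.4 ft²·°F·h/BTU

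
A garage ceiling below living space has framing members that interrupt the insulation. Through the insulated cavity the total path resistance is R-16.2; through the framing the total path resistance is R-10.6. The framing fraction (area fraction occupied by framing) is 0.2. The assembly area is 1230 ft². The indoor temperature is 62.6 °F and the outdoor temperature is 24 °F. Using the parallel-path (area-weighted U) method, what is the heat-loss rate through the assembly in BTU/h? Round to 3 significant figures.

3240 BTU/h

U_eff = 0.8/16.2 + 0.2/10.6 = 0.04938 + 0.01887 = 0.06825
R_eff = 1/U_eff = 14.65 ft²·°F·h/BTU
Q = 1230 × (62.6 − 24) / 14.65 = 3240 BTU/h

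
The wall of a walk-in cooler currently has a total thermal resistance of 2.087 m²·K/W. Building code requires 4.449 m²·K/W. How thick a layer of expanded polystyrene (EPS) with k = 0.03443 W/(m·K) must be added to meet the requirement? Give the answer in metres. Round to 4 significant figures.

ΔR = 4.449 − 2.087 = 2.362 m²·K/W
L = ΔR × k = 2.362 × 0.03443 = 0.081324 m

0.08132 m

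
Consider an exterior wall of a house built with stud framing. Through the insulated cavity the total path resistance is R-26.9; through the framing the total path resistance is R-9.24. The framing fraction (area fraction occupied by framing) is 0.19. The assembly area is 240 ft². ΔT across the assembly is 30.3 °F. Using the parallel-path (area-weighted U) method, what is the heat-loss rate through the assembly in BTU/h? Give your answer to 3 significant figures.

369 BTU/h

U_eff = 0.81/26.9 + 0.19/9.24 = 0.03011 + 0.02056 = 0.05067
R_eff = 1/U_eff = 19.73 ft²·°F·h/BTU
Q = 240 × 30.3 / 19.73 = 368.5 BTU/h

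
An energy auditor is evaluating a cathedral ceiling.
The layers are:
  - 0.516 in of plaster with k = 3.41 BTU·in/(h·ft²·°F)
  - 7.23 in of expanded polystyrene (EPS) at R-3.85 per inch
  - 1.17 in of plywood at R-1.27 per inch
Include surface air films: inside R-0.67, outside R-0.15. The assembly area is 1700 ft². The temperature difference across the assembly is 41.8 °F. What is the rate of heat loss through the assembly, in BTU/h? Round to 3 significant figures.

0.516/3.41 = 0.1513
7.23 × 3.85 = 27.84
1.17 × 1.27 = 1.486
R_total = 0.67 + 0.1513 + 27.84 + 1.486 + 0.15 = 30.29 ft²·°F·h/BTU
Q = A·ΔT/R = 1700 × 41.8 / 30.29 = 2346 BTU/h

2350 BTU/h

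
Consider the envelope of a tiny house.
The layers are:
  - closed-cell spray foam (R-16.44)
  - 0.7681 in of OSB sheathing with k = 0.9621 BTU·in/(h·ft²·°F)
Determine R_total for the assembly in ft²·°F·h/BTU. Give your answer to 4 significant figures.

0.7681/0.9621 = 0.79836
R_total = 16.44 + 0.79836 = 17.238 ft²·°F·h/BTU

17.24 ft²·°F·h/BTU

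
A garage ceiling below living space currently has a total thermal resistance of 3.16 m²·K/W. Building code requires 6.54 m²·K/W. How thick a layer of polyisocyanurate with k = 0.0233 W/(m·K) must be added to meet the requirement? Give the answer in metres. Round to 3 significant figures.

ΔR = 6.54 − 3.16 = 3.38 m²·K/W
L = ΔR × k = 3.38 × 0.0233 = 0.07875 m

0.0788 m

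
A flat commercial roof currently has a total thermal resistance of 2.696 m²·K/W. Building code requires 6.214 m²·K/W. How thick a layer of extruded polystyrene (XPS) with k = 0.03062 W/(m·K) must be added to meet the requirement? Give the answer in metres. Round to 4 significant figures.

0.1077 m

ΔR = 6.214 − 2.696 = 3.518 m²·K/W
L = ΔR × k = 3.518 × 0.03062 = 0.10772 m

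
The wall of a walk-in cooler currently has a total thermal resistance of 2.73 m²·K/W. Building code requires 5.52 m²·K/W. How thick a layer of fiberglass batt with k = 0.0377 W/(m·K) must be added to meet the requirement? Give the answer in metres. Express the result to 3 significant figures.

ΔR = 5.52 − 2.73 = 2.79 m²·K/W
L = ΔR × k = 2.79 × 0.0377 = 0.1052 m

0.105 m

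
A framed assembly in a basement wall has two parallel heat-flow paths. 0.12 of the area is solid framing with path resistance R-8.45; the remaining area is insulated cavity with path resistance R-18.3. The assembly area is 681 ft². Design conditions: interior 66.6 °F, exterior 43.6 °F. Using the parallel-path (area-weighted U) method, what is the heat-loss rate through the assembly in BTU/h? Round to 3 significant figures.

976 BTU/h

U_eff = 0.88/18.3 + 0.12/8.45 = 0.04809 + 0.0142 = 0.06229
R_eff = 1/U_eff = 16.05 ft²·°F·h/BTU
Q = 681 × (66.6 − 43.6) / 16.05 = 975.6 BTU/h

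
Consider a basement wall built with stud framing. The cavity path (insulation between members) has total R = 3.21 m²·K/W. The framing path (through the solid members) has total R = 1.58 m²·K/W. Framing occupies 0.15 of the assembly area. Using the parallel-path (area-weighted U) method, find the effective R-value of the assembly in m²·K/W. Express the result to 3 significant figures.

U_eff = 0.85/3.21 + 0.15/1.58 = 0.2648 + 0.09494 = 0.3597
R_eff = 1/U_eff = 2.78 m²·K/W

2.78 m²·K/W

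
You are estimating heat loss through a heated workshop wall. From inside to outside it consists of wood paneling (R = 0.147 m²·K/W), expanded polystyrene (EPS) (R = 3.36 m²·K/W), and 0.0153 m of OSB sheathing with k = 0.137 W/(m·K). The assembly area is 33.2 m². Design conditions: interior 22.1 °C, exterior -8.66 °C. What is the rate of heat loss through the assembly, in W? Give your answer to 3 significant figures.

282 W

0.0153/0.137 = 0.1117
R_total = 0.147 + 3.36 + 0.1117 = 3.619 m²·K/W
Q = A·ΔT/R = 33.2 × (22.1 − (-8.66)) / 3.619 = 282.2 W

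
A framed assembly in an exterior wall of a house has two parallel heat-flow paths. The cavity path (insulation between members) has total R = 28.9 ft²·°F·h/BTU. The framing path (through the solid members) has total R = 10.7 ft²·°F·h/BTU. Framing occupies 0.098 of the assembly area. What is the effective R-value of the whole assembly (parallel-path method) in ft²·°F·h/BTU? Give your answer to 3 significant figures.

24.8 ft²·°F·h/BTU

U_eff = 0.902/28.9 + 0.098/10.7 = 0.03121 + 0.009159 = 0.04037
R_eff = 1/U_eff = 24.77 ft²·°F·h/BTU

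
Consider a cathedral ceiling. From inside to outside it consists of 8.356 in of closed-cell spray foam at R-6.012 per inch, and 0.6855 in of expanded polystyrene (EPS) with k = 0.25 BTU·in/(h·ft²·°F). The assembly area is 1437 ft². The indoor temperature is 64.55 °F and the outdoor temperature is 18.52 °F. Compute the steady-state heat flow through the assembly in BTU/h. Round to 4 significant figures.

8.356 × 6.012 = 50.236
0.6855/0.25 = 2.742
R_total = 50.236 + 2.742 = 52.978 ft²·°F·h/BTU
Q = A·ΔT/R = 1437 × (64.55 − 18.52) / 52.978 = 1248.5 BTU/h

1249 BTU/h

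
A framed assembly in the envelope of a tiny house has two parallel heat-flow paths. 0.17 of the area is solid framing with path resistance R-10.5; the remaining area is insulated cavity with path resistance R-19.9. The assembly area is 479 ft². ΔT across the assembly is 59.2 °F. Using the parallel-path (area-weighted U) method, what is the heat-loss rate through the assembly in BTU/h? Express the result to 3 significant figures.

1640 BTU/h

U_eff = 0.83/19.9 + 0.17/10.5 = 0.04171 + 0.01619 = 0.0579
R_eff = 1/U_eff = 17.27 ft²·°F·h/BTU
Q = 479 × 59.2 / 17.27 = 1642 BTU/h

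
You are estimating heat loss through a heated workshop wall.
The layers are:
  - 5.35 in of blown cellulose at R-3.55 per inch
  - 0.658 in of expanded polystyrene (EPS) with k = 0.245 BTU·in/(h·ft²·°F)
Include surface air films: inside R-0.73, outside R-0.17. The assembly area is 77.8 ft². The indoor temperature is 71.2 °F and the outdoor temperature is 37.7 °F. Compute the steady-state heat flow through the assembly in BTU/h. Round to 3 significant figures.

115 BTU/h

5.35 × 3.55 = 18.99
0.658/0.245 = 2.686
R_total = 0.73 + 18.99 + 2.686 + 0.17 = 22.58 ft²·°F·h/BTU
Q = A·ΔT/R = 77.8 × (71.2 − 37.7) / 22.58 = 115.4 BTU/h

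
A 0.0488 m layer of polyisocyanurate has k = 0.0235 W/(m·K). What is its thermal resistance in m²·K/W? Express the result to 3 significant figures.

2.08 m²·K/W

R = L/k = 0.0488/0.0235 = 2.077 m²·K/W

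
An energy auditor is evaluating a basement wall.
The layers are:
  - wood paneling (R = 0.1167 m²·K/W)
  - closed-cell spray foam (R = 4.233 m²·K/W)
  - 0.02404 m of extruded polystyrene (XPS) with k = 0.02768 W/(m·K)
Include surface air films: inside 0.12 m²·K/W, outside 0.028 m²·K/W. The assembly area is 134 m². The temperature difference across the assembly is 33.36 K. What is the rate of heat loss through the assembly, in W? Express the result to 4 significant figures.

833.0 W

0.02404/0.02768 = 0.8685
R_total = 0.12 + 0.1167 + 4.233 + 0.8685 + 0.028 = 5.3662 m²·K/W
Q = A·ΔT/R = 134 × 33.36 / 5.3662 = 833.04 W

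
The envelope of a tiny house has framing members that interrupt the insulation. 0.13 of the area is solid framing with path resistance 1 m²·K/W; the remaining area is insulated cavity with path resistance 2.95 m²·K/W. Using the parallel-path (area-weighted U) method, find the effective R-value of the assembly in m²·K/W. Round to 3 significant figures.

2.35 m²·K/W

U_eff = 0.87/2.95 + 0.13/1 = 0.2949 + 0.13 = 0.4249
R_eff = 1/U_eff = 2.353 m²·K/W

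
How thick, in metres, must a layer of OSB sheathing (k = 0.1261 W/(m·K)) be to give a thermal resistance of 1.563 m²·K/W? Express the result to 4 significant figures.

L = R·k = 1.563 × 0.1261 = 0.19709 m

0.1971 m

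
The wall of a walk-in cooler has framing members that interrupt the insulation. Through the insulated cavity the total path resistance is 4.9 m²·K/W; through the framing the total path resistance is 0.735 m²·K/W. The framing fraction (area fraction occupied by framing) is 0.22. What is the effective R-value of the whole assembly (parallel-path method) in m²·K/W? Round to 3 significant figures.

U_eff = 0.78/4.9 + 0.22/0.735 = 0.1592 + 0.2993 = 0.4585
R_eff = 1/U_eff = 2.181 m²·K/W

2.18 m²·K/W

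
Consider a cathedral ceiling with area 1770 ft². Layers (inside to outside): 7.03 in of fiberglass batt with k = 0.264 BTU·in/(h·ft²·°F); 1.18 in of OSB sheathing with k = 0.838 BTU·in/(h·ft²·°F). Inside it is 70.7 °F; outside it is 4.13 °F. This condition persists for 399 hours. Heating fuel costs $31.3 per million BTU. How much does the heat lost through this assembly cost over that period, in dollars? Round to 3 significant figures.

7.03/0.264 = 26.63
1.18/0.838 = 1.408
R_total = 26.63 + 1.408 = 28.04 ft²·°F·h/BTU
Q = 1770 × (70.7 − 4.13) / 28.04 = 4203 BTU/h
E = 4203 × 399 = 1677000 BTU
Cost = 1677000/10⁶ × 31.3 = $52.49

52.5 dollars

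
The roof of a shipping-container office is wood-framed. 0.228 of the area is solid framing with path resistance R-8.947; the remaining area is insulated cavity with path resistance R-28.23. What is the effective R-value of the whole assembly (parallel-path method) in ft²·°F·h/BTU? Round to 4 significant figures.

U_eff = 0.772/28.23 + 0.228/8.947 = 0.027347 + 0.025483 = 0.05283
R_eff = 1/U_eff = 18.929 ft²·°F·h/BTU

18.93 ft²·°F·h/BTU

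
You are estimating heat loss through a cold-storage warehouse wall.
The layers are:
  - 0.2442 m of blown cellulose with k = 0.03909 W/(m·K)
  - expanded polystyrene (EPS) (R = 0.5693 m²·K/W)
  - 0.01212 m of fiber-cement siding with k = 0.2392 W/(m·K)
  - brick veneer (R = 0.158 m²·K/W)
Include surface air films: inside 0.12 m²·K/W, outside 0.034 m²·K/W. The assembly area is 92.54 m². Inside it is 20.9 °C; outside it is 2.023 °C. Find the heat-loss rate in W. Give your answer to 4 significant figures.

243.3 W

0.2442/0.03909 = 6.2471
0.01212/0.2392 = 0.050669
R_total = 0.12 + 6.2471 + 0.5693 + 0.050669 + 0.158 + 0.034 = 7.1791 m²·K/W
Q = A·ΔT/R = 92.54 × (20.9 − 2.023) / 7.1791 = 243.33 W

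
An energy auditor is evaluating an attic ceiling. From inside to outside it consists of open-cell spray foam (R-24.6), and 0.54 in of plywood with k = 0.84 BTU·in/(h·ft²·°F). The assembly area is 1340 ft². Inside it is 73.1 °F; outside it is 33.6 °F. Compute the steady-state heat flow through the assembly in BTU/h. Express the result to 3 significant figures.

2100 BTU/h

0.54/0.84 = 0.6429
R_total = 24.6 + 0.6429 = 25.24 ft²·°F·h/BTU
Q = A·ΔT/R = 1340 × (73.1 − 33.6) / 25.24 = 2097 BTU/h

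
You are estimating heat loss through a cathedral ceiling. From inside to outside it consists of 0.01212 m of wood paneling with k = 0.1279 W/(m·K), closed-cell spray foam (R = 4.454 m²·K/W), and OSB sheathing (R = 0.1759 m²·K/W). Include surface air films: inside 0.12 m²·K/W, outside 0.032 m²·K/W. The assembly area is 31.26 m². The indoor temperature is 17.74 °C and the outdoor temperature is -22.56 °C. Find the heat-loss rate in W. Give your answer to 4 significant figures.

0.01212/0.1279 = 0.094762
R_total = 0.12 + 0.094762 + 4.454 + 0.1759 + 0.032 = 4.8767 m²·K/W
Q = A·ΔT/R = 31.26 × (17.74 − (-22.56)) / 4.8767 = 258.33 W

258.3 W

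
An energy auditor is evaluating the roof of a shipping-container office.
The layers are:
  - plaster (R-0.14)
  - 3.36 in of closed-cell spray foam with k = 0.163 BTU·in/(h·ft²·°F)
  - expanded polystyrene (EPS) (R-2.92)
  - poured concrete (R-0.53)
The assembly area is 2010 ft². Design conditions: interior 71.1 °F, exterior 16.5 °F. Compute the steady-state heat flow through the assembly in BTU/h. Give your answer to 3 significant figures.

3.36/0.163 = 20.61
R_total = 0.14 + 20.61 + 2.92 + 0.53 = 24.2 ft²·°F·h/BTU
Q = A·ΔT/R = 2010 × (71.1 − 16.5) / 24.2 = 4534 BTU/h

4530 BTU/h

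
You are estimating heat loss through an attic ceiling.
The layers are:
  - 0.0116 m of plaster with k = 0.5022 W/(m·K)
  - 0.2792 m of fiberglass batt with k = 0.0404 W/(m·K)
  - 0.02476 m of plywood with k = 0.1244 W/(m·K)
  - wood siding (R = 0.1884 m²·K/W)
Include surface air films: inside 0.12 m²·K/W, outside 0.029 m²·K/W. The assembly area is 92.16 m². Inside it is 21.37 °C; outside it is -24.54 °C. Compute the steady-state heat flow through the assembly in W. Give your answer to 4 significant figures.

566.4 W

0.0116/0.5022 = 0.023098
0.2792/0.0404 = 6.9109
0.02476/0.1244 = 0.19904
R_total = 0.12 + 0.023098 + 6.9109 + 0.19904 + 0.1884 + 0.029 = 7.4704 m²·K/W
Q = A·ΔT/R = 92.16 × (21.37 − (-24.54)) / 7.4704 = 566.38 W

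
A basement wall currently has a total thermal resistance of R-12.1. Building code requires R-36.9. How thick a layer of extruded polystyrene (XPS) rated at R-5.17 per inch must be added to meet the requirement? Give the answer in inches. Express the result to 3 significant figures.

ΔR = 36.9 − 12.1 = 24.8 ft²·°F·h/BTU
L = ΔR / (R/in) = 24.8/5.17 = 4.797 in

4.80 in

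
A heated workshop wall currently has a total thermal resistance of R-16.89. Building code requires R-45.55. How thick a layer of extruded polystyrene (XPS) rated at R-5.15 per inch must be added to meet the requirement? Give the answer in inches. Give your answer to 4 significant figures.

ΔR = 45.55 − 16.89 = 28.66 ft²·°F·h/BTU
L = ΔR / (R/in) = 28.66/5.15 = 5.565 in

5.565 in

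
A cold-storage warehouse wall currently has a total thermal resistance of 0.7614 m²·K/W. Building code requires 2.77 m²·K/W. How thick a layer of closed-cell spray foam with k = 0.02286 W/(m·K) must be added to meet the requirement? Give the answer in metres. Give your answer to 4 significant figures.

0.04592 m

ΔR = 2.77 − 0.7614 = 2.0086 m²·K/W
L = ΔR × k = 2.0086 × 0.02286 = 0.045917 m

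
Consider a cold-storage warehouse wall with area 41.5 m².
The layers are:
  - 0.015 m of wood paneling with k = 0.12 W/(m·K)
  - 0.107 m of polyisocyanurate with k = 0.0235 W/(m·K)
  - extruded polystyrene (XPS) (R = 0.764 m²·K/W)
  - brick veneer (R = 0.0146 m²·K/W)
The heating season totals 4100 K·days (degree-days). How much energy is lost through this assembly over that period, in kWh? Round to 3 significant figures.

0.015/0.12 = 0.125
0.107/0.0235 = 4.553
R_total = 0.125 + 4.553 + 0.764 + 0.0146 = 5.457 m²·K/W
E = A × HDD × 24 / R / 1000 = 41.5 × 4100 × 24 / 5.457 / 1000 = 748.4 kWh

748 kWh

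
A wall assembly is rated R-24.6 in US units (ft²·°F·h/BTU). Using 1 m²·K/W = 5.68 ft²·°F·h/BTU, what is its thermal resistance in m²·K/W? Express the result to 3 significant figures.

R_SI = 24.6/5.68 = 4.331

4.33 m²·K/W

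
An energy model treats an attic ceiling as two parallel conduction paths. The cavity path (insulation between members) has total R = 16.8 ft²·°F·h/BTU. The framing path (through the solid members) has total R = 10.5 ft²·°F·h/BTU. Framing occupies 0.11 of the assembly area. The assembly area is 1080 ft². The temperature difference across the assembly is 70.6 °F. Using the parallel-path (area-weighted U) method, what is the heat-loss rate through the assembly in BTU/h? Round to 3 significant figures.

4840 BTU/h

U_eff = 0.89/16.8 + 0.11/10.5 = 0.05298 + 0.01048 = 0.06345
R_eff = 1/U_eff = 15.76 ft²·°F·h/BTU
Q = 1080 × 70.6 / 15.76 = 4838 BTU/h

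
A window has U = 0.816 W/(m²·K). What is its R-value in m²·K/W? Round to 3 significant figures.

1.23 m²·K/W

R = 1/U = 1/0.816 = 1.225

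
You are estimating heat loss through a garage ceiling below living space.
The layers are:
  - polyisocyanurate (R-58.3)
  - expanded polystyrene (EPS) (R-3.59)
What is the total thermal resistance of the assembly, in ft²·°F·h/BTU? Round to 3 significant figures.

61.9 ft²·°F·h/BTU

R_total = 58.3 + 3.59 = 61.89 ft²·°F·h/BTU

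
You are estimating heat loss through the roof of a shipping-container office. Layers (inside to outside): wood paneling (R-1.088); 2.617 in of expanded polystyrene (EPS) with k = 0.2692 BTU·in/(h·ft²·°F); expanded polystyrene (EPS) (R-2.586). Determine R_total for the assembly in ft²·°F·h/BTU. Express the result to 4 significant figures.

13.40 ft²·°F·h/BTU

2.617/0.2692 = 9.7214
R_total = 1.088 + 9.7214 + 2.586 = 13.395 ft²·°F·h/BTU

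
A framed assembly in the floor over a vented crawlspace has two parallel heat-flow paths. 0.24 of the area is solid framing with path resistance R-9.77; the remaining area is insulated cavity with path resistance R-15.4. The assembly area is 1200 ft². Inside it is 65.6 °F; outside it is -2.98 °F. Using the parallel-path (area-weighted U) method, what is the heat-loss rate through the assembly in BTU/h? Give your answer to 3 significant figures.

U_eff = 0.76/15.4 + 0.24/9.77 = 0.04935 + 0.02456 = 0.07392
R_eff = 1/U_eff = 13.53 ft²·°F·h/BTU
Q = 1200 × (65.6 − (-2.98)) / 13.53 = 6083 BTU/h

6080 BTU/h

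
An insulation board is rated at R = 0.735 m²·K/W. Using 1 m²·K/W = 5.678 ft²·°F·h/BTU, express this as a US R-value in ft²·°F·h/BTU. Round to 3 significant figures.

4.17 ft²·°F·h/BTU

R_US = 0.735 × 5.678 = 4.173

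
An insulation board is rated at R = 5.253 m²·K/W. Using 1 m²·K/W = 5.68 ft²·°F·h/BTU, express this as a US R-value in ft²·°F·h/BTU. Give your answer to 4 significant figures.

R_US = 5.253 × 5.68 = 29.837

29.84 ft²·°F·h/BTU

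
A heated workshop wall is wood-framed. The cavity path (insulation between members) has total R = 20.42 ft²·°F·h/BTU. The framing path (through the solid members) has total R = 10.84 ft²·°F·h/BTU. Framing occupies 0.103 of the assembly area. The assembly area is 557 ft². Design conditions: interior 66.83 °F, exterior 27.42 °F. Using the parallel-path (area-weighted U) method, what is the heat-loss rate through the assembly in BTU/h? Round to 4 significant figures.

1173 BTU/h

U_eff = 0.897/20.42 + 0.103/10.84 = 0.043928 + 0.0095018 = 0.053429
R_eff = 1/U_eff = 18.716 ft²·°F·h/BTU
Q = 557 × (66.83 − 27.42) / 18.716 = 1172.8 BTU/h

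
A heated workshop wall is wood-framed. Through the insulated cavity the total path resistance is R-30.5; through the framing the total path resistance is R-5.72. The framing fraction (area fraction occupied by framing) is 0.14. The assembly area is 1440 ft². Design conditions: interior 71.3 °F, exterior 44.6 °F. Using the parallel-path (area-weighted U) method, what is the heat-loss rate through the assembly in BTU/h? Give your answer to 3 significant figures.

2030 BTU/h

U_eff = 0.86/30.5 + 0.14/5.72 = 0.0282 + 0.02448 = 0.05267
R_eff = 1/U_eff = 18.99 ft²·°F·h/BTU
Q = 1440 × (71.3 − 44.6) / 18.99 = 2025 BTU/h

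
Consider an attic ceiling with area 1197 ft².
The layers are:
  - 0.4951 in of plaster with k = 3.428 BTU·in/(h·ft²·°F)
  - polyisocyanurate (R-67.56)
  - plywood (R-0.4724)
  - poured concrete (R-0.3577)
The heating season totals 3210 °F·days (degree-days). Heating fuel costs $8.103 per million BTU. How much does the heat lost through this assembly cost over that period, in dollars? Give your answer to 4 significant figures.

0.4951/3.428 = 0.14443
R_total = 0.14443 + 67.56 + 0.4724 + 0.3577 = 68.535 ft²·°F·h/BTU
E = A × HDD × 24 / R = 1197 × 3210 × 24 / 68.535 = 1345600 BTU
Cost = 1345600/10⁶ × 8.103 = $10.903

10.90 dollars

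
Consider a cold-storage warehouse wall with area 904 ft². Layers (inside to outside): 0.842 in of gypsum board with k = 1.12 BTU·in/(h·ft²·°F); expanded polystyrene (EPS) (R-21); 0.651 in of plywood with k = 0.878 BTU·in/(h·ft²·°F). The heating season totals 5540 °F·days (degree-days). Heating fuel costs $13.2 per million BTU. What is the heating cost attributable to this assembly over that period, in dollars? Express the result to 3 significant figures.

70.5 dollars

0.842/1.12 = 0.7518
0.651/0.878 = 0.7415
R_total = 0.7518 + 21 + 0.7415 = 22.49 ft²·°F·h/BTU
E = A × HDD × 24 / R = 904 × 5540 × 24 / 22.49 = 5344000 BTU
Cost = 5344000/10⁶ × 13.2 = $70.54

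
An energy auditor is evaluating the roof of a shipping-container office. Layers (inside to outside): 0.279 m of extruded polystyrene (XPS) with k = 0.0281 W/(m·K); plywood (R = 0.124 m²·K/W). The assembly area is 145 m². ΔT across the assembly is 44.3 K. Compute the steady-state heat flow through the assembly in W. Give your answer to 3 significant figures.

0.279/0.0281 = 9.929
R_total = 9.929 + 0.124 = 10.05 m²·K/W
Q = A·ΔT/R = 145 × 44.3 / 10.05 = 639 W

639 W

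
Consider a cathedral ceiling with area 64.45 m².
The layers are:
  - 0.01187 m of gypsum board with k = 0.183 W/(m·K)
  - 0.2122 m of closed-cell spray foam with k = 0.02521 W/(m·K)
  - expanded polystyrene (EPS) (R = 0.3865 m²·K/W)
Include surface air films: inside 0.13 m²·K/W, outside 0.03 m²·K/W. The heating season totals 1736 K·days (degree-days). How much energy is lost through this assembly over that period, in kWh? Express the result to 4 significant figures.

297.4 kWh

0.01187/0.183 = 0.064863
0.2122/0.02521 = 8.4173
R_total = 0.13 + 0.064863 + 8.4173 + 0.3865 + 0.03 = 9.0287 m²·K/W
E = A × HDD × 24 / R / 1000 = 64.45 × 1736 × 24 / 9.0287 / 1000 = 297.41 kWh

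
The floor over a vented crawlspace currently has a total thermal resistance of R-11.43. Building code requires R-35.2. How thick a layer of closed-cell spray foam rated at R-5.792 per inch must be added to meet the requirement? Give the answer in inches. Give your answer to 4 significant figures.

ΔR = 35.2 − 11.43 = 23.77 ft²·°F·h/BTU
L = ΔR / (R/in) = 23.77/5.792 = 4.1039 in

4.104 in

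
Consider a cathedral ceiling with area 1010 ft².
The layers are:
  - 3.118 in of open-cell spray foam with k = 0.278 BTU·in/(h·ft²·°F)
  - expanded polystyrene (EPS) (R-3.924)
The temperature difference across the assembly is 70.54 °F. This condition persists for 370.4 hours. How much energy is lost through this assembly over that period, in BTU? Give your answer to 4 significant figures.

3.118/0.278 = 11.216
R_total = 11.216 + 3.924 = 15.14 ft²·°F·h/BTU
Q = 1010 × 70.54 / 15.14 = 4705.8 BTU/h
E = 4705.8 × 370.4 = 1743000 BTU

1743000 BTU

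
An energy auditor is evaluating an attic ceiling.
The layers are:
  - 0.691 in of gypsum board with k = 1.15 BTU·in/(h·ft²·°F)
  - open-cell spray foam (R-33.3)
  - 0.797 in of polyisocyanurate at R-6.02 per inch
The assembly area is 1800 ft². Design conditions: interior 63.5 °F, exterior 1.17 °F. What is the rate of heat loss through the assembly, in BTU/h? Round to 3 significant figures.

2900 BTU/h

0.691/1.15 = 0.6009
0.797 × 6.02 = 4.798
R_total = 0.6009 + 33.3 + 4.798 = 38.7 ft²·°F·h/BTU
Q = A·ΔT/R = 1800 × (63.5 − 1.17) / 38.7 = 2899 BTU/h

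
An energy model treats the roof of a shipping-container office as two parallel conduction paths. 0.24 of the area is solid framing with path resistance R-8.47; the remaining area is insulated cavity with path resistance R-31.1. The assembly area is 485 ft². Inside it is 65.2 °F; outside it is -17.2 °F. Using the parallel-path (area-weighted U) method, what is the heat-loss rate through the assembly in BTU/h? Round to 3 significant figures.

2110 BTU/h

U_eff = 0.76/31.1 + 0.24/8.47 = 0.02444 + 0.02834 = 0.05277
R_eff = 1/U_eff = 18.95 ft²·°F·h/BTU
Q = 485 × (65.2 − (-17.2)) / 18.95 = 2109 BTU/h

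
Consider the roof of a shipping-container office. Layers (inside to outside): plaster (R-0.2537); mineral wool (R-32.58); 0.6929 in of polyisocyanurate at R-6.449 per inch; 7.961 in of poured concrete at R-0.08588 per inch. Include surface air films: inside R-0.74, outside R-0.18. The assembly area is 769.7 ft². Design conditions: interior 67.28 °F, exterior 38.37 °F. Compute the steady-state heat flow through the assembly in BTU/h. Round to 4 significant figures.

0.6929 × 6.449 = 4.4685
7.961 × 0.08588 = 0.68369
R_total = 0.74 + 0.2537 + 32.58 + 4.4685 + 0.68369 + 0.18 = 38.906 ft²·°F·h/BTU
Q = A·ΔT/R = 769.7 × (67.28 − 38.37) / 38.906 = 571.94 BTU/h

571.9 BTU/h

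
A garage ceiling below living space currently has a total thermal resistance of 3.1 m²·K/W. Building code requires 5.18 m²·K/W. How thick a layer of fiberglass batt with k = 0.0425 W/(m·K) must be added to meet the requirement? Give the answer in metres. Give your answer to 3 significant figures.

ΔR = 5.18 − 3.1 = 2.08 m²·K/W
L = ΔR × k = 2.08 × 0.0425 = 0.0884 m

0.0884 m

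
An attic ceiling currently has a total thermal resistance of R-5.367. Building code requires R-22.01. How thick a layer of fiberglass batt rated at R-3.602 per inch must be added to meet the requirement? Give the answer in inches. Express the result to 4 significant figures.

ΔR = 22.01 − 5.367 = 16.643 ft²·°F·h/BTU
L = ΔR / (R/in) = 16.643/3.602 = 4.6205 in

4.620 in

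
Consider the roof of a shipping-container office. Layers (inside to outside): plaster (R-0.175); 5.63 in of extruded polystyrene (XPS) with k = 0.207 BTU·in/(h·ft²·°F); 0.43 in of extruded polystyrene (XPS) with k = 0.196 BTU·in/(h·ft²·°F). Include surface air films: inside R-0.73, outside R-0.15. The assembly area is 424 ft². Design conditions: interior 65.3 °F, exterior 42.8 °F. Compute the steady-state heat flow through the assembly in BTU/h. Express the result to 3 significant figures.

5.63/0.207 = 27.2
0.43/0.196 = 2.194
R_total = 0.73 + 0.175 + 27.2 + 2.194 + 0.15 = 30.45 ft²·°F·h/BTU
Q = A·ΔT/R = 424 × (65.3 − 42.8) / 30.45 = 313.3 BTU/h

313 BTU/h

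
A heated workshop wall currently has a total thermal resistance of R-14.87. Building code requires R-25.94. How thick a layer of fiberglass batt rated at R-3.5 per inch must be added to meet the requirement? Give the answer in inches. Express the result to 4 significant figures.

3.163 in

ΔR = 25.94 − 14.87 = 11.07 ft²·°F·h/BTU
L = ΔR / (R/in) = 11.07/3.5 = 3.1629 in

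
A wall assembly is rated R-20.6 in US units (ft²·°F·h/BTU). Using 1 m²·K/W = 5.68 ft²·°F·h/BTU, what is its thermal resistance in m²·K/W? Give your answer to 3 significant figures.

3.63 m²·K/W

R_SI = 20.6/5.68 = 3.627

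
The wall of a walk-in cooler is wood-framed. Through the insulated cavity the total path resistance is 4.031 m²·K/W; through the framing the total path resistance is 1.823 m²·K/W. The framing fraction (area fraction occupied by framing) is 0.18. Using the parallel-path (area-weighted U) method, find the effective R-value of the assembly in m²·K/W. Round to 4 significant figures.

3.309 m²·K/W

U_eff = 0.82/4.031 + 0.18/1.823 = 0.20342 + 0.098738 = 0.30216
R_eff = 1/U_eff = 3.3095 m²·K/W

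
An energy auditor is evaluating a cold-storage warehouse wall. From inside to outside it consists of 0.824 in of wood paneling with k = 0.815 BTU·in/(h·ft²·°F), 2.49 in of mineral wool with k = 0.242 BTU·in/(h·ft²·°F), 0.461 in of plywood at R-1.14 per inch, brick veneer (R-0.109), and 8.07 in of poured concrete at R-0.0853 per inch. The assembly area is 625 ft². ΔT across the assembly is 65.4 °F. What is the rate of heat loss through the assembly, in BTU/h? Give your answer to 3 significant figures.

0.824/0.815 = 1.011
2.49/0.242 = 10.29
0.461 × 1.14 = 0.5255
8.07 × 0.0853 = 0.6884
R_total = 1.011 + 10.29 + 0.5255 + 0.109 + 0.6884 = 12.62 ft²·°F·h/BTU
Q = A·ΔT/R = 625 × 65.4 / 12.62 = 3238 BTU/h

3240 BTU/h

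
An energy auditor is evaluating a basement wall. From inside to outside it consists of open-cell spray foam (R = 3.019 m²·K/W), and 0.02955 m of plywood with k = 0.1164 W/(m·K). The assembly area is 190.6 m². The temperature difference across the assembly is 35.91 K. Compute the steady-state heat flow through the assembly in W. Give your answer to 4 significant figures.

2091 W

0.02955/0.1164 = 0.25387
R_total = 3.019 + 0.25387 = 3.2729 m²·K/W
Q = A·ΔT/R = 190.6 × 35.91 / 3.2729 = 2091.3 W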